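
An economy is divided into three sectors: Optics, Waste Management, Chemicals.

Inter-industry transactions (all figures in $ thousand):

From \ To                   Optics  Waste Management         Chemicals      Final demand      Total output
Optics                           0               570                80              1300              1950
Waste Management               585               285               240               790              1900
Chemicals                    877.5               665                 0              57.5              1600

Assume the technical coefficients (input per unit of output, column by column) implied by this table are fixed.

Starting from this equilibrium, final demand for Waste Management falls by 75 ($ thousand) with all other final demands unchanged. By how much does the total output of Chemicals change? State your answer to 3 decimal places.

Technical coefficients a_ij = z_ij / X_j:
  a_11 = 0/1950 = 0.00, a_21 = 585/1950 = 0.30, a_31 = 877.5/1950 = 0.45
  a_12 = 570/1900 = 0.30, a_22 = 285/1900 = 0.15, a_32 = 665/1900 = 0.35
  a_13 = 80/1600 = 0.05, a_23 = 240/1600 = 0.15, a_33 = 0/1600 = 0.00
I − A =
  [   1.00    -0.30    -0.05]
  [  -0.30     0.85    -0.15]
  [  -0.45    -0.35     1.00]
Cofactors of I−A, C_ij = (−1)^(i+j)·(minor ij) (rows/columns in the sector order above):
  C_11 = (0.85)(1.00) − (-0.15)(-0.35) = 0.7975
  C_12 = −[(-0.30)(1.00) − (-0.15)(-0.45)] = 0.3675
  C_13 = (-0.30)(-0.35) − (0.85)(-0.45) = 0.4875
  C_21 = −[(-0.30)(1.00) − (-0.05)(-0.35)] = 0.3175
  C_22 = (1.00)(1.00) − (-0.05)(-0.45) = 0.9775
  C_23 = −[(1.00)(-0.35) − (-0.30)(-0.45)] = 0.4850
  C_31 = (-0.30)(-0.15) − (-0.05)(0.85) = 0.0875
  C_32 = −[(1.00)(-0.15) − (-0.05)(-0.30)] = 0.1650
  C_33 = (1.00)(0.85) − (-0.30)(-0.30) = 0.7600
det(I−A) = Σ_j (I−A)_1j·C_1j = (1.00)(0.7975) + (-0.30)(0.3675) + (-0.05)(0.4875) = 0.662875
adj(I−A) = Cᵀ =
  [ 0.7975   0.3175   0.0875]
  [ 0.3675   0.9775   0.1650]
  [ 0.4875   0.4850   0.7600]
(I − A)⁻¹ = adj(I−A) / det(I−A) ≈
  [   1.2031     0.4790     0.1320]
  [   0.5544     1.4746     0.2489]
  [   0.7354     0.7317     1.1465]
Δx = (I − A)⁻¹ Δd with Δd having -75 in the Waste Management component and 0 elsewhere.
So Δx_3 = L_32 · (-75), where L_32 = adj(I−A)_32 / det(I−A) = 0.4850 / 0.662875.
Δx_3 = 0.4850 × (-75) / 0.662875 = -36.375 / 0.662875 ≈ -54.875.

Δx_3 = -54.875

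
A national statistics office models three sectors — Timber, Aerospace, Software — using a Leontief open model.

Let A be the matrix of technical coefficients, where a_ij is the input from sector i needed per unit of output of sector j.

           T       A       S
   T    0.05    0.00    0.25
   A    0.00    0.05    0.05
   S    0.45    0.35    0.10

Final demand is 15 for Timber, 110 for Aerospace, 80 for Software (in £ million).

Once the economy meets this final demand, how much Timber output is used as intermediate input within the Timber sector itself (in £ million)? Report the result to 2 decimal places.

z_TT = 2.99

I − A =
  [   0.95     0.00    -0.25]
  [   0.00     0.95    -0.05]
  [  -0.45    -0.35     0.90]
Cofactors of I−A, C_ij = (−1)^(i+j)·(minor ij) (rows/columns in the sector order above):
  C_11 = (0.95)(0.90) − (-0.05)(-0.35) = 0.8375
  C_12 = −[(0.00)(0.90) − (-0.05)(-0.45)] = 0.0225
  C_13 = (0.00)(-0.35) − (0.95)(-0.45) = 0.4275
  C_21 = −[(0.00)(0.90) − (-0.25)(-0.35)] = 0.0875
  C_22 = (0.95)(0.90) − (-0.25)(-0.45) = 0.7425
  C_23 = −[(0.95)(-0.35) − (0.00)(-0.45)] = 0.3325
  C_31 = (0.00)(-0.05) − (-0.25)(0.95) = 0.2375
  C_32 = −[(0.95)(-0.05) − (-0.25)(0.00)] = 0.0475
  C_33 = (0.95)(0.95) − (0.00)(0.00) = 0.9025
det(I−A) = Σ_j (I−A)_1j·C_1j = (0.95)(0.8375) + (0.00)(0.0225) + (-0.25)(0.4275) = 0.68875
adj(I−A) = Cᵀ =
  [ 0.8375   0.0875   0.2375]
  [ 0.0225   0.7425   0.0475]
  [ 0.4275   0.3325   0.9025]
(I − A)⁻¹ = adj(I−A) / det(I−A) ≈
  [   1.2160     0.1270     0.3448]
  [   0.0327     1.0780     0.0690]
  [   0.6207     0.4828     1.3103]
First solve x = (I − A)⁻¹ d = adj(I−A)·d / det(I−A); in particular x_T = (0.8375·15 + 0.0875·110 + 0.2375·80) / 0.68875 = 41.1875 / 0.68875 ≈ 59.8004.
Intermediate flow from T to T: z_TT = a_TT · x_T = 0.05 × 41.1875 / 0.68875 = 2.059375 / 0.68875 ≈ 2.99.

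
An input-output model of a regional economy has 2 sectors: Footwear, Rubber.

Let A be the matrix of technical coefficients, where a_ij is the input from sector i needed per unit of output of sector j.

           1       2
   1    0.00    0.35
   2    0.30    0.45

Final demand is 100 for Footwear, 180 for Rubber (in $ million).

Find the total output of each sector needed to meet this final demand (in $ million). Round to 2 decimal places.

I − A =
  [   1.00    -0.35]
  [  -0.30     0.55]
det(I−A) = (1.00)(0.55) − (-0.35)(-0.30) = 0.4450
adj(I−A) = [[0.55, 0.35], [0.30, 1.00]]
(I − A)⁻¹ = adj(I−A) / det(I−A) ≈
  [   1.2360     0.7865]
  [   0.6742     2.2472]
x = (I − A)⁻¹ d = adj(I−A)·d / det(I−A), with det(I−A) = 0.4450:
  x_1 = (0.55·100 + 0.35·180) / 0.4450 = 118.00 / 0.4450 ≈ 265.17
  x_2 = (0.30·100 + 1.00·180) / 0.4450 = 210.00 / 0.4450 ≈ 471.91

x_1 = 265.17, x_2 = 471.91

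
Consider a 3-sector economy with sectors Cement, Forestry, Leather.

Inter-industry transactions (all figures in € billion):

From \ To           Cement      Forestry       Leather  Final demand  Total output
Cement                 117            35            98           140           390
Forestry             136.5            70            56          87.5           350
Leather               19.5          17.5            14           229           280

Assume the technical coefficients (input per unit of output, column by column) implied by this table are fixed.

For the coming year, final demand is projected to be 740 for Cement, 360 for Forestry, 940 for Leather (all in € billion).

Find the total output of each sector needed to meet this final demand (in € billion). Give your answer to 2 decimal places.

Technical coefficients a_ij = z_ij / X_j:
  a_11 = 117/390 = 0.30, a_21 = 136.5/390 = 0.35, a_31 = 19.5/390 = 0.05
  a_12 = 35/350 = 0.10, a_22 = 70/350 = 0.20, a_32 = 17.5/350 = 0.05
  a_13 = 98/280 = 0.35, a_23 = 56/280 = 0.20, a_33 = 14/280 = 0.05
I − A =
  [   0.70    -0.10    -0.35]
  [  -0.35     0.80    -0.20]
  [  -0.05    -0.05     0.95]
Cofactors of I−A, C_ij = (−1)^(i+j)·(minor ij) (rows/columns in the sector order above):
  C_11 = (0.80)(0.95) − (-0.20)(-0.05) = 0.7500
  C_12 = −[(-0.35)(0.95) − (-0.20)(-0.05)] = 0.3425
  C_13 = (-0.35)(-0.05) − (0.80)(-0.05) = 0.0575
  C_21 = −[(-0.10)(0.95) − (-0.35)(-0.05)] = 0.1125
  C_22 = (0.70)(0.95) − (-0.35)(-0.05) = 0.6475
  C_23 = −[(0.70)(-0.05) − (-0.10)(-0.05)] = 0.0400
  C_31 = (-0.10)(-0.20) − (-0.35)(0.80) = 0.3000
  C_32 = −[(0.70)(-0.20) − (-0.35)(-0.35)] = 0.2625
  C_33 = (0.70)(0.80) − (-0.10)(-0.35) = 0.5250
det(I−A) = Σ_j (I−A)_1j·C_1j = (0.70)(0.7500) + (-0.10)(0.3425) + (-0.35)(0.0575) = 0.470625
adj(I−A) = Cᵀ =
  [ 0.7500   0.1125   0.3000]
  [ 0.3425   0.6475   0.2625]
  [ 0.0575   0.0400   0.5250]
(I − A)⁻¹ = adj(I−A) / det(I−A) ≈
  [   1.5936     0.2390     0.6375]
  [   0.7278     1.3758     0.5578]
  [   0.1222     0.0850     1.1155]
x = (I − A)⁻¹ d = adj(I−A)·d / det(I−A), with det(I−A) = 0.470625:
  x_1 = (0.7500·740 + 0.1125·360 + 0.3000·940) / 0.470625 = 877.50 / 0.470625 ≈ 1864.54
  x_2 = (0.3425·740 + 0.6475·360 + 0.2625·940) / 0.470625 = 733.30 / 0.470625 ≈ 1558.14
  x_3 = (0.0575·740 + 0.0400·360 + 0.5250·940) / 0.470625 = 550.45 / 0.470625 ≈ 1169.61

x_1 = 1864.54, x_2 = 1558.14, x_3 = 1169.61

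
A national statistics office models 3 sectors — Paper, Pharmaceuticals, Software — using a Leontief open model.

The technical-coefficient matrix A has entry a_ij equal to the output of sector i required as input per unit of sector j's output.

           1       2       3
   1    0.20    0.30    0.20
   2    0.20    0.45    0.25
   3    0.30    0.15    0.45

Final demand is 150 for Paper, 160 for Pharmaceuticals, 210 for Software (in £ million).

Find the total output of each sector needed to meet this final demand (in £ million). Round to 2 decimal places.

x_1 = 934.47, x_2 = 1182.55, x_3 = 1214.04

I − A =
  [   0.80    -0.30    -0.20]
  [  -0.20     0.55    -0.25]
  [  -0.30    -0.15     0.55]
Cofactors of I−A, C_ij = (−1)^(i+j)·(minor ij) (rows/columns in the sector order above):
  C_11 = (0.55)(0.55) − (-0.25)(-0.15) = 0.2650
  C_12 = −[(-0.20)(0.55) − (-0.25)(-0.30)] = 0.1850
  C_13 = (-0.20)(-0.15) − (0.55)(-0.30) = 0.1950
  C_21 = −[(-0.30)(0.55) − (-0.20)(-0.15)] = 0.1950
  C_22 = (0.80)(0.55) − (-0.20)(-0.30) = 0.3800
  C_23 = −[(0.80)(-0.15) − (-0.30)(-0.30)] = 0.2100
  C_31 = (-0.30)(-0.25) − (-0.20)(0.55) = 0.1850
  C_32 = −[(0.80)(-0.25) − (-0.20)(-0.20)] = 0.2400
  C_33 = (0.80)(0.55) − (-0.30)(-0.20) = 0.3800
det(I−A) = Σ_j (I−A)_1j·C_1j = (0.80)(0.2650) + (-0.30)(0.1850) + (-0.20)(0.1950) = 0.1175
adj(I−A) = Cᵀ =
  [ 0.2650   0.1950   0.1850]
  [ 0.1850   0.3800   0.2400]
  [ 0.1950   0.2100   0.3800]
(I − A)⁻¹ = adj(I−A) / det(I−A) ≈
  [   2.2553     1.6596     1.5745]
  [   1.5745     3.2340     2.0426]
  [   1.6596     1.7872     3.2340]
x = (I − A)⁻¹ d = adj(I−A)·d / det(I−A), with det(I−A) = 0.1175:
  x_1 = (0.2650·150 + 0.1950·160 + 0.1850·210) / 0.1175 = 109.80 / 0.1175 ≈ 934.47
  x_2 = (0.1850·150 + 0.3800·160 + 0.2400·210) / 0.1175 = 138.95 / 0.1175 ≈ 1182.55
  x_3 = (0.1950·150 + 0.2100·160 + 0.3800·210) / 0.1175 = 142.65 / 0.1175 ≈ 1214.04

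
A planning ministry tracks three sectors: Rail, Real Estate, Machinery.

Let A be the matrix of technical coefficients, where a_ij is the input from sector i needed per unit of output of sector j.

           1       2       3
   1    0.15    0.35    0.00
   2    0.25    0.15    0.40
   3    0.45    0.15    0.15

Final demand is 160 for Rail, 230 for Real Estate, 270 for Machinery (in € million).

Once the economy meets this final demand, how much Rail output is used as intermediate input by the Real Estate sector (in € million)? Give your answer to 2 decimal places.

z_12 = 263.70

I − A =
  [   0.85    -0.35     0.00]
  [  -0.25     0.85    -0.40]
  [  -0.45    -0.15     0.85]
Cofactors of I−A, C_ij = (−1)^(i+j)·(minor ij) (rows/columns in the sector order above):
  C_11 = (0.85)(0.85) − (-0.40)(-0.15) = 0.6625
  C_12 = −[(-0.25)(0.85) − (-0.40)(-0.45)] = 0.3925
  C_13 = (-0.25)(-0.15) − (0.85)(-0.45) = 0.4200
  C_21 = −[(-0.35)(0.85) − (0.00)(-0.15)] = 0.2975
  C_22 = (0.85)(0.85) − (0.00)(-0.45) = 0.7225
  C_23 = −[(0.85)(-0.15) − (-0.35)(-0.45)] = 0.2850
  C_31 = (-0.35)(-0.40) − (0.00)(0.85) = 0.1400
  C_32 = −[(0.85)(-0.40) − (0.00)(-0.25)] = 0.3400
  C_33 = (0.85)(0.85) − (-0.35)(-0.25) = 0.6350
det(I−A) = Σ_j (I−A)_1j·C_1j = (0.85)(0.6625) + (-0.35)(0.3925) + (0.00)(0.4200) = 0.42575
adj(I−A) = Cᵀ =
  [ 0.6625   0.2975   0.1400]
  [ 0.3925   0.7225   0.3400]
  [ 0.4200   0.2850   0.6350]
(I − A)⁻¹ = adj(I−A) / det(I−A) ≈
  [   1.5561     0.6988     0.3288]
  [   0.9219     1.6970     0.7986]
  [   0.9865     0.6694     1.4915]
First solve x = (I − A)⁻¹ d = adj(I−A)·d / det(I−A); in particular x_2 = (0.3925·160 + 0.7225·230 + 0.3400·270) / 0.42575 = 320.775 / 0.42575 ≈ 753.4351.
Intermediate flow from 1 to 2: z_12 = a_12 · x_2 = 0.35 × 320.775 / 0.42575 = 112.27125 / 0.42575 ≈ 263.70.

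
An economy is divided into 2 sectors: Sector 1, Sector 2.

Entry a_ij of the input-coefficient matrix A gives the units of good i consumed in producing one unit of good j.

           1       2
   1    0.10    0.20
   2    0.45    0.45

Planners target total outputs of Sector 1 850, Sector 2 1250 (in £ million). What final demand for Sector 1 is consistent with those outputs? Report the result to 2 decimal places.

d_1 = 515.00

I − A =
  [   0.90    -0.20]
  [  -0.45     0.55]
d = (I − A) x:
  d_1 = (+0.90)·850 + (-0.20)·1250 = 515.00
  d_2 = (-0.45)·850 + (+0.55)·1250 = 305.00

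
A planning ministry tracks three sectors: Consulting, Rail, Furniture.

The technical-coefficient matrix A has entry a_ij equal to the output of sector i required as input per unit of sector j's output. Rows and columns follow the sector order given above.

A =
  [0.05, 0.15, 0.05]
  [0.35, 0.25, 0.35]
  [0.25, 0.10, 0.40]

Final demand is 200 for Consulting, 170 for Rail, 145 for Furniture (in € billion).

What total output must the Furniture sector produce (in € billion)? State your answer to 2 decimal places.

x_3 = 480.72

I − A =
  [   0.95    -0.15    -0.05]
  [  -0.35     0.75    -0.35]
  [  -0.25    -0.10     0.60]
Cofactors of I−A, C_ij = (−1)^(i+j)·(minor ij) (rows/columns in the sector order above):
  C_11 = (0.75)(0.60) − (-0.35)(-0.10) = 0.4150
  C_12 = −[(-0.35)(0.60) − (-0.35)(-0.25)] = 0.2975
  C_13 = (-0.35)(-0.10) − (0.75)(-0.25) = 0.2225
  C_21 = −[(-0.15)(0.60) − (-0.05)(-0.10)] = 0.0950
  C_22 = (0.95)(0.60) − (-0.05)(-0.25) = 0.5575
  C_23 = −[(0.95)(-0.10) − (-0.15)(-0.25)] = 0.1325
  C_31 = (-0.15)(-0.35) − (-0.05)(0.75) = 0.0900
  C_32 = −[(0.95)(-0.35) − (-0.05)(-0.35)] = 0.3500
  C_33 = (0.95)(0.75) − (-0.15)(-0.35) = 0.6600
det(I−A) = Σ_j (I−A)_1j·C_1j = (0.95)(0.4150) + (-0.15)(0.2975) + (-0.05)(0.2225) = 0.3385
adj(I−A) = Cᵀ =
  [ 0.4150   0.0950   0.0900]
  [ 0.2975   0.5575   0.3500]
  [ 0.2225   0.1325   0.6600]
(I − A)⁻¹ = adj(I−A) / det(I−A) ≈
  [   1.2260     0.2806     0.2659]
  [   0.8789     1.6470     1.0340]
  [   0.6573     0.3914     1.9498]
x = (I − A)⁻¹ d = adj(I−A)·d / det(I−A), with det(I−A) = 0.3385:
  x_1 = (0.4150·200 + 0.0950·170 + 0.0900·145) / 0.3385 = 112.20 / 0.3385 ≈ 331.46
  x_2 = (0.2975·200 + 0.5575·170 + 0.3500·145) / 0.3385 = 205.025 / 0.3385 ≈ 605.69
  x_3 = (0.2225·200 + 0.1325·170 + 0.6600·145) / 0.3385 = 162.725 / 0.3385 ≈ 480.72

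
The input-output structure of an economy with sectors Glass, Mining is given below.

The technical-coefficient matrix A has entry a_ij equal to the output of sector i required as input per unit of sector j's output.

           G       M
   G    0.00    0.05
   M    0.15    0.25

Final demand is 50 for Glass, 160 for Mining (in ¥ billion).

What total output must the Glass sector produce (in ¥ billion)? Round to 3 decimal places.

x_G = 61.279

I − A =
  [   1.00    -0.05]
  [  -0.15     0.75]
det(I−A) = (1.00)(0.75) − (-0.05)(-0.15) = 0.7425
adj(I−A) = [[0.75, 0.05], [0.15, 1.00]]
(I − A)⁻¹ = adj(I−A) / det(I−A) ≈
  [   1.0101     0.0673]
  [   0.2020     1.3468]
x = (I − A)⁻¹ d = adj(I−A)·d / det(I−A), with det(I−A) = 0.7425:
  x_G = (0.75·50 + 0.05·160) / 0.7425 = 45.50 / 0.7425 ≈ 61.279
  x_M = (0.15·50 + 1.00·160) / 0.7425 = 167.50 / 0.7425 ≈ 225.589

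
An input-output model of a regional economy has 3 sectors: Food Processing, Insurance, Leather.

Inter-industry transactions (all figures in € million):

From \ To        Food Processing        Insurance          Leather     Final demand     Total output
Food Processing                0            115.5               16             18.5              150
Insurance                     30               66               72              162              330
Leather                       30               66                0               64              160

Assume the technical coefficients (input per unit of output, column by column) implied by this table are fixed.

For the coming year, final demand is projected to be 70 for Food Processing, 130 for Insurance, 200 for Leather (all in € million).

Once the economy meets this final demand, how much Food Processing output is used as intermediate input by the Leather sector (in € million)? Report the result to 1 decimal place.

Technical coefficients a_ij = z_ij / X_j:
  a_FF = 0/150 = 0.00, a_IF = 30/150 = 0.20, a_LF = 30/150 = 0.20
  a_FI = 115.5/330 = 0.35, a_II = 66/330 = 0.20, a_LI = 66/330 = 0.20
  a_FL = 16/160 = 0.10, a_IL = 72/160 = 0.45, a_LL = 0/160 = 0.00
I − A =
  [   1.00    -0.35    -0.10]
  [  -0.20     0.80    -0.45]
  [  -0.20    -0.20     1.00]
Cofactors of I−A, C_ij = (−1)^(i+j)·(minor ij) (rows/columns in the sector order above):
  C_11 = (0.80)(1.00) − (-0.45)(-0.20) = 0.7100
  C_12 = −[(-0.20)(1.00) − (-0.45)(-0.20)] = 0.2900
  C_13 = (-0.20)(-0.20) − (0.80)(-0.20) = 0.2000
  C_21 = −[(-0.35)(1.00) − (-0.10)(-0.20)] = 0.3700
  C_22 = (1.00)(1.00) − (-0.10)(-0.20) = 0.9800
  C_23 = −[(1.00)(-0.20) − (-0.35)(-0.20)] = 0.2700
  C_31 = (-0.35)(-0.45) − (-0.10)(0.80) = 0.2375
  C_32 = −[(1.00)(-0.45) − (-0.10)(-0.20)] = 0.4700
  C_33 = (1.00)(0.80) − (-0.35)(-0.20) = 0.7300
det(I−A) = Σ_j (I−A)_1j·C_1j = (1.00)(0.7100) + (-0.35)(0.2900) + (-0.10)(0.2000) = 0.5885
adj(I−A) = Cᵀ =
  [ 0.7100   0.3700   0.2375]
  [ 0.2900   0.9800   0.4700]
  [ 0.2000   0.2700   0.7300]
(I − A)⁻¹ = adj(I−A) / det(I−A) ≈
  [   1.2065     0.6287     0.4036]
  [   0.4928     1.6653     0.7986]
  [   0.3398     0.4588     1.2404]
First solve x = (I − A)⁻¹ d = adj(I−A)·d / det(I−A); in particular x_L = (0.2000·70 + 0.2700·130 + 0.7300·200) / 0.5885 = 195.10 / 0.5885 ≈ 331.521.
Intermediate flow from F to L: z_FL = a_FL · x_L = 0.10 × 195.10 / 0.5885 = 19.51 / 0.5885 ≈ 33.2.

z_FL = 33.2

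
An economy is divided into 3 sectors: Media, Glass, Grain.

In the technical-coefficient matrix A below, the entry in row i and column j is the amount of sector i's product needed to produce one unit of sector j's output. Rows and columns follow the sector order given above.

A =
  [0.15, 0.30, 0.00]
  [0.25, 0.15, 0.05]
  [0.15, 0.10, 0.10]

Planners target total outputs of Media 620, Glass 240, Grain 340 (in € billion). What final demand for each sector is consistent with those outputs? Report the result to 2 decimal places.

I − A =
  [   0.85    -0.30     0.00]
  [  -0.25     0.85    -0.05]
  [  -0.15    -0.10     0.90]
d = (I − A) x:
  d_1 = (+0.85)·620 + (-0.30)·240 + (+0.00)·340 = 455.00
  d_2 = (-0.25)·620 + (+0.85)·240 + (-0.05)·340 = 32.00
  d_3 = (-0.15)·620 + (-0.10)·240 + (+0.90)·340 = 189.00

d_1 = 455.00, d_2 = 32.00, d_3 = 189.00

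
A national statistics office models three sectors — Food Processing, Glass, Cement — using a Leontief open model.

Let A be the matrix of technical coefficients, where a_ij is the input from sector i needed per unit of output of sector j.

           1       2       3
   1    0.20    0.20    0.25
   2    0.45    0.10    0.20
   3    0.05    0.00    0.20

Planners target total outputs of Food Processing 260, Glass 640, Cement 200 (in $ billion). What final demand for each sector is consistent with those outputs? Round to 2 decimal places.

I − A =
  [   0.80    -0.20    -0.25]
  [  -0.45     0.90    -0.20]
  [  -0.05     0.00     0.80]
d = (I − A) x:
  d_1 = (+0.80)·260 + (-0.20)·640 + (-0.25)·200 = 30.00
  d_2 = (-0.45)·260 + (+0.90)·640 + (-0.20)·200 = 419.00
  d_3 = (-0.05)·260 + (+0.00)·640 + (+0.80)·200 = 147.00

d_1 = 30.00, d_2 = 419.00, d_3 = 147.00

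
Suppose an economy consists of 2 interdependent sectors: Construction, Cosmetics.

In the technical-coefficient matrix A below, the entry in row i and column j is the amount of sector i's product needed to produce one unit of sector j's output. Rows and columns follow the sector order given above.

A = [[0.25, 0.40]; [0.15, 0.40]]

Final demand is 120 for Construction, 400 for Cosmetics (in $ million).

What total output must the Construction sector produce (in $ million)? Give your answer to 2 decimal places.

x_1 = 594.87

I − A =
  [   0.75    -0.40]
  [  -0.15     0.60]
det(I−A) = (0.75)(0.60) − (-0.40)(-0.15) = 0.3900
adj(I−A) = [[0.60, 0.40], [0.15, 0.75]]
(I − A)⁻¹ = adj(I−A) / det(I−A) ≈
  [   1.5385     1.0256]
  [   0.3846     1.9231]
x = (I − A)⁻¹ d = adj(I−A)·d / det(I−A), with det(I−A) = 0.3900:
  x_1 = (0.60·120 + 0.40·400) / 0.3900 = 232.00 / 0.3900 ≈ 594.87
  x_2 = (0.15·120 + 0.75·400) / 0.3900 = 318.00 / 0.3900 ≈ 815.38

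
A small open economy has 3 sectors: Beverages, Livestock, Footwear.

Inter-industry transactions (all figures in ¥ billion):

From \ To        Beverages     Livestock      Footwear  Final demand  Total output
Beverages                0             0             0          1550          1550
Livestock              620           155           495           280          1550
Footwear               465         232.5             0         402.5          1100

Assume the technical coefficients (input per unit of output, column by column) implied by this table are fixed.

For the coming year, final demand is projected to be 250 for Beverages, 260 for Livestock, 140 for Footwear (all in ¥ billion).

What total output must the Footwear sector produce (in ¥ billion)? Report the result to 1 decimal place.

x_F = 297.3

Technical coefficients a_ij = z_ij / X_j:
  a_BB = 0/1550 = 0.00, a_LB = 620/1550 = 0.40, a_FB = 465/1550 = 0.30
  a_BL = 0/1550 = 0.00, a_LL = 155/1550 = 0.10, a_FL = 232.5/1550 = 0.15
  a_BF = 0/1100 = 0.00, a_LF = 495/1100 = 0.45, a_FF = 0/1100 = 0.00
I − A =
  [   1.00     0.00     0.00]
  [  -0.40     0.90    -0.45]
  [  -0.30    -0.15     1.00]
Cofactors of I−A, C_ij = (−1)^(i+j)·(minor ij) (rows/columns in the sector order above):
  C_11 = (0.90)(1.00) − (-0.45)(-0.15) = 0.8325
  C_12 = −[(-0.40)(1.00) − (-0.45)(-0.30)] = 0.5350
  C_13 = (-0.40)(-0.15) − (0.90)(-0.30) = 0.3300
  C_21 = −[(0.00)(1.00) − (0.00)(-0.15)] = 0.0000
  C_22 = (1.00)(1.00) − (0.00)(-0.30) = 1.0000
  C_23 = −[(1.00)(-0.15) − (0.00)(-0.30)] = 0.1500
  C_31 = (0.00)(-0.45) − (0.00)(0.90) = 0.0000
  C_32 = −[(1.00)(-0.45) − (0.00)(-0.40)] = 0.4500
  C_33 = (1.00)(0.90) − (0.00)(-0.40) = 0.9000
det(I−A) = Σ_j (I−A)_1j·C_1j = (1.00)(0.8325) + (0.00)(0.5350) + (0.00)(0.3300) = 0.8325
adj(I−A) = Cᵀ =
  [ 0.8325   0.0000   0.0000]
  [ 0.5350   1.0000   0.4500]
  [ 0.3300   0.1500   0.9000]
(I − A)⁻¹ = adj(I−A) / det(I−A) ≈
  [   1.0000     0.0000     0.0000]
  [   0.6426     1.2012     0.5405]
  [   0.3964     0.1802     1.0811]
x = (I − A)⁻¹ d = adj(I−A)·d / det(I−A), with det(I−A) = 0.8325:
  x_B = (0.8325·250 + 0.0000·260 + 0.0000·140) / 0.8325 = 208.125 / 0.8325 = 250.0
  x_L = (0.5350·250 + 1.0000·260 + 0.4500·140) / 0.8325 = 456.75 / 0.8325 ≈ 548.6
  x_F = (0.3300·250 + 0.1500·260 + 0.9000·140) / 0.8325 = 247.50 / 0.8325 ≈ 297.3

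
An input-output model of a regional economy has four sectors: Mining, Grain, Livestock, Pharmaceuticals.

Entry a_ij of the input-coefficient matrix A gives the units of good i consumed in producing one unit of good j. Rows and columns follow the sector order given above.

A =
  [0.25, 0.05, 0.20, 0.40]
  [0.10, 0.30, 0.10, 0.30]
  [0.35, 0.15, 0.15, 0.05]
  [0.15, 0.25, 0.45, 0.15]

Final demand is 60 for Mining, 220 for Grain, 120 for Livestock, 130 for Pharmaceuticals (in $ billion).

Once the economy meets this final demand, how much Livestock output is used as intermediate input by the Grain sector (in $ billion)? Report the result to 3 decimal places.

z_32 = 141.983

I − A =
  [   0.75    -0.05    -0.20    -0.40]
  [  -0.10     0.70    -0.10    -0.30]
  [  -0.35    -0.15     0.85    -0.05]
  [  -0.15    -0.25    -0.45     0.85]
Compute the cofactors C_ij = (−1)^(i+j)·(3×3 minor ij) of I−A; the adjugate is their transpose:
adj(I−A) = Cᵀ =
  [ 0.39200   0.17500   0.25100   0.26100]
  [ 0.18600   0.35000   0.20300   0.22300]
  [ 0.20800   0.14625   0.33150   0.16900]
  [ 0.23400   0.21125   0.27950   0.37700]
det(I−A) = Σ_j (I−A)_1j·C_1j = (0.75)(0.39200) + (-0.05)(0.18600) + (-0.20)(0.20800) + (-0.40)(0.23400) = 0.1495
(I − A)⁻¹ = adj(I−A) / det(I−A) ≈
  [   2.6221     1.1706     1.6789     1.7458]
  [   1.2441     2.3411     1.3579     1.4916]
  [   1.3913     0.9783     2.2174     1.1304]
  [   1.5652     1.4130     1.8696     2.5217]
First solve x = (I − A)⁻¹ d = adj(I−A)·d / det(I−A); in particular x_2 = (0.18600·60 + 0.35000·220 + 0.20300·120 + 0.22300·130) / 0.1495 = 141.51 / 0.1495 ≈ 946.55518.
Intermediate flow from 3 to 2: z_32 = a_32 · x_2 = 0.15 × 141.51 / 0.1495 = 21.2265 / 0.1495 ≈ 141.983.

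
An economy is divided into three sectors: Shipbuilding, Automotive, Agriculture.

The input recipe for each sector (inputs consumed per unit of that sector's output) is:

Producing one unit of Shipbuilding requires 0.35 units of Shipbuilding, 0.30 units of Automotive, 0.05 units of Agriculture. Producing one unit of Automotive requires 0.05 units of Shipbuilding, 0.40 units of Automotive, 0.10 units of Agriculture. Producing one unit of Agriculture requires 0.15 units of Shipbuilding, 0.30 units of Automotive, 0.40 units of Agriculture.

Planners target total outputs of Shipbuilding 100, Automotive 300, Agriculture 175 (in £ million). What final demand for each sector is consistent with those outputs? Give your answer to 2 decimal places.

d_1 = 23.75, d_2 = 97.50, d_3 = 70.00

I − A =
  [   0.65    -0.05    -0.15]
  [  -0.30     0.60    -0.30]
  [  -0.05    -0.10     0.60]
d = (I − A) x:
  d_1 = (+0.65)·100 + (-0.05)·300 + (-0.15)·175 = 23.75
  d_2 = (-0.30)·100 + (+0.60)·300 + (-0.30)·175 = 97.50
  d_3 = (-0.05)·100 + (-0.10)·300 + (+0.60)·175 = 70.00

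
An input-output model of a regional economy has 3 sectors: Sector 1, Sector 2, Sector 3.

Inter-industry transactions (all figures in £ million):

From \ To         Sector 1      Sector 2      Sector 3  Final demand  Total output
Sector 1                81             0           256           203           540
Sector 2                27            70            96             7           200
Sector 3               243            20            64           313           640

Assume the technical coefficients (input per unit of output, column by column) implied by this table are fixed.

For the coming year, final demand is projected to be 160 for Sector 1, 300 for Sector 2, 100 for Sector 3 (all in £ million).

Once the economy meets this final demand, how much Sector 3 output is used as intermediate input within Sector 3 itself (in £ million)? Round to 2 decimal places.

Technical coefficients a_ij = z_ij / X_j:
  a_11 = 81/540 = 0.15, a_21 = 27/540 = 0.05, a_31 = 243/540 = 0.45
  a_12 = 0/200 = 0.00, a_22 = 70/200 = 0.35, a_32 = 20/200 = 0.10
  a_13 = 256/640 = 0.40, a_23 = 96/640 = 0.15, a_33 = 64/640 = 0.10
I − A =
  [   0.85     0.00    -0.40]
  [  -0.05     0.65    -0.15]
  [  -0.45    -0.10     0.90]
Cofactors of I−A, C_ij = (−1)^(i+j)·(minor ij) (rows/columns in the sector order above):
  C_11 = (0.65)(0.90) − (-0.15)(-0.10) = 0.5700
  C_12 = −[(-0.05)(0.90) − (-0.15)(-0.45)] = 0.1125
  C_13 = (-0.05)(-0.10) − (0.65)(-0.45) = 0.2975
  C_21 = −[(0.00)(0.90) − (-0.40)(-0.10)] = 0.0400
  C_22 = (0.85)(0.90) − (-0.40)(-0.45) = 0.5850
  C_23 = −[(0.85)(-0.10) − (0.00)(-0.45)] = 0.0850
  C_31 = (0.00)(-0.15) − (-0.40)(0.65) = 0.2600
  C_32 = −[(0.85)(-0.15) − (-0.40)(-0.05)] = 0.1475
  C_33 = (0.85)(0.65) − (0.00)(-0.05) = 0.5525
det(I−A) = Σ_j (I−A)_1j·C_1j = (0.85)(0.5700) + (0.00)(0.1125) + (-0.40)(0.2975) = 0.3655
adj(I−A) = Cᵀ =
  [ 0.5700   0.0400   0.2600]
  [ 0.1125   0.5850   0.1475]
  [ 0.2975   0.0850   0.5525]
(I − A)⁻¹ = adj(I−A) / det(I−A) ≈
  [   1.5595     0.1094     0.7114]
  [   0.3078     1.6005     0.4036]
  [   0.8140     0.2326     1.5116]
First solve x = (I − A)⁻¹ d = adj(I−A)·d / det(I−A); in particular x_3 = (0.2975·160 + 0.0850·300 + 0.5525·100) / 0.3655 = 128.35 / 0.3655 ≈ 351.1628.
Intermediate flow from 3 to 3: z_33 = a_33 · x_3 = 0.10 × 128.35 / 0.3655 = 12.835 / 0.3655 ≈ 35.12.

z_33 = 35.12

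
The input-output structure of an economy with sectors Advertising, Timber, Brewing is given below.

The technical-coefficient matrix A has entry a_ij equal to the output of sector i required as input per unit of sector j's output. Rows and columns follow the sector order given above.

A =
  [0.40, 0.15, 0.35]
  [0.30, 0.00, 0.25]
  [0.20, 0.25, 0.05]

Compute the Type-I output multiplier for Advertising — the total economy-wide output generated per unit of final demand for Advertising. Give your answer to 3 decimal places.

I − A =
  [   0.60    -0.15    -0.35]
  [  -0.30     1.00    -0.25]
  [  -0.20    -0.25     0.95]
Cofactors of I−A, C_ij = (−1)^(i+j)·(minor ij) (rows/columns in the sector order above):
  C_11 = (1.00)(0.95) − (-0.25)(-0.25) = 0.8875
  C_12 = −[(-0.30)(0.95) − (-0.25)(-0.20)] = 0.3350
  C_13 = (-0.30)(-0.25) − (1.00)(-0.20) = 0.2750
  C_21 = −[(-0.15)(0.95) − (-0.35)(-0.25)] = 0.2300
  C_22 = (0.60)(0.95) − (-0.35)(-0.20) = 0.5000
  C_23 = −[(0.60)(-0.25) − (-0.15)(-0.20)] = 0.1800
  C_31 = (-0.15)(-0.25) − (-0.35)(1.00) = 0.3875
  C_32 = −[(0.60)(-0.25) − (-0.35)(-0.30)] = 0.2550
  C_33 = (0.60)(1.00) − (-0.15)(-0.30) = 0.5550
det(I−A) = Σ_j (I−A)_1j·C_1j = (0.60)(0.8875) + (-0.15)(0.3350) + (-0.35)(0.2750) = 0.3860
adj(I−A) = Cᵀ =
  [ 0.8875   0.2300   0.3875]
  [ 0.3350   0.5000   0.2550]
  [ 0.2750   0.1800   0.5550]
(I − A)⁻¹ = adj(I−A) / det(I−A) ≈
  [   2.2992     0.5959     1.0039]
  [   0.8679     1.2953     0.6606]
  [   0.7124     0.4663     1.4378]
The output multiplier for sector j is the column-j sum of the Leontief inverse (I − A)⁻¹ = adj(I−A) / det(I−A).
Column A of adj(I−A): (0.8875, 0.3350, 0.2750); det(I−A) = 0.3860.
m_A = (0.8875 + 0.3350 + 0.2750) / 0.3860 = 1.4975 / 0.3860 ≈ 3.880.

m_A = 3.880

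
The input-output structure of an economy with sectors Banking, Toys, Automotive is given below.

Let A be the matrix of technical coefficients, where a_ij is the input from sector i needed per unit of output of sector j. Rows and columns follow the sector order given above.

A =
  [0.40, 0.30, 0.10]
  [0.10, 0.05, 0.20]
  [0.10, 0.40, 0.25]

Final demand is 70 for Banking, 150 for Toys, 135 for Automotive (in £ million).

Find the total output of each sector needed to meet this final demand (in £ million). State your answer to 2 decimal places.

x_1 = 310.96, x_2 = 267.26, x_3 = 364.00

I − A =
  [   0.60    -0.30    -0.10]
  [  -0.10     0.95    -0.20]
  [  -0.10    -0.40     0.75]
Cofactors of I−A, C_ij = (−1)^(i+j)·(minor ij) (rows/columns in the sector order above):
  C_11 = (0.95)(0.75) − (-0.20)(-0.40) = 0.6325
  C_12 = −[(-0.10)(0.75) − (-0.20)(-0.10)] = 0.0950
  C_13 = (-0.10)(-0.40) − (0.95)(-0.10) = 0.1350
  C_21 = −[(-0.30)(0.75) − (-0.10)(-0.40)] = 0.2650
  C_22 = (0.60)(0.75) − (-0.10)(-0.10) = 0.4400
  C_23 = −[(0.60)(-0.40) − (-0.30)(-0.10)] = 0.2700
  C_31 = (-0.30)(-0.20) − (-0.10)(0.95) = 0.1550
  C_32 = −[(0.60)(-0.20) − (-0.10)(-0.10)] = 0.1300
  C_33 = (0.60)(0.95) − (-0.30)(-0.10) = 0.5400
det(I−A) = Σ_j (I−A)_1j·C_1j = (0.60)(0.6325) + (-0.30)(0.0950) + (-0.10)(0.1350) = 0.3375
adj(I−A) = Cᵀ =
  [ 0.6325   0.2650   0.1550]
  [ 0.0950   0.4400   0.1300]
  [ 0.1350   0.2700   0.5400]
(I − A)⁻¹ = adj(I−A) / det(I−A) ≈
  [   1.8741     0.7852     0.4593]
  [   0.2815     1.3037     0.3852]
  [   0.4000     0.8000     1.6000]
x = (I − A)⁻¹ d = adj(I−A)·d / det(I−A), with det(I−A) = 0.3375:
  x_1 = (0.6325·70 + 0.2650·150 + 0.1550·135) / 0.3375 = 104.95 / 0.3375 ≈ 310.96
  x_2 = (0.0950·70 + 0.4400·150 + 0.1300·135) / 0.3375 = 90.20 / 0.3375 ≈ 267.26
  x_3 = (0.1350·70 + 0.2700·150 + 0.5400·135) / 0.3375 = 122.85 / 0.3375 = 364.00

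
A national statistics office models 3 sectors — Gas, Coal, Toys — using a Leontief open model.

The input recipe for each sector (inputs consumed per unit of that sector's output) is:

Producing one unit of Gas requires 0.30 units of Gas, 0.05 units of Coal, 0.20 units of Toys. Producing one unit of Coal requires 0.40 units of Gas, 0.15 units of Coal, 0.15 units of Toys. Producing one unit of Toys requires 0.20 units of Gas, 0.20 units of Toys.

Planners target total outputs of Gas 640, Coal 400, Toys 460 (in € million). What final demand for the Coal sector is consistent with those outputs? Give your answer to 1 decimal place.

d_2 = 308.0

I − A =
  [   0.70    -0.40    -0.20]
  [  -0.05     0.85     0.00]
  [  -0.20    -0.15     0.80]
d = (I − A) x:
  d_1 = (+0.70)·640 + (-0.40)·400 + (-0.20)·460 = 196.0
  d_2 = (-0.05)·640 + (+0.85)·400 + (+0.00)·460 = 308.0
  d_3 = (-0.20)·640 + (-0.15)·400 + (+0.80)·460 = 180.0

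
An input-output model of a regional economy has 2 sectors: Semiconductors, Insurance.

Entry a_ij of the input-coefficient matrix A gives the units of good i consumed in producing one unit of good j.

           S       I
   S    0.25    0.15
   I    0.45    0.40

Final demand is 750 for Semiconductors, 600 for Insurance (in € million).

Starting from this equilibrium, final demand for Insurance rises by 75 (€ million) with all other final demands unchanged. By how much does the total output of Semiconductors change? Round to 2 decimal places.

Δx_S = 29.41

I − A =
  [   0.75    -0.15]
  [  -0.45     0.60]
det(I−A) = (0.75)(0.60) − (-0.15)(-0.45) = 0.3825
adj(I−A) = [[0.60, 0.15], [0.45, 0.75]]
(I − A)⁻¹ = adj(I−A) / det(I−A) ≈
  [   1.5686     0.3922]
  [   1.1765     1.9608]
Δx = (I − A)⁻¹ Δd with Δd having +75 in the Insurance component and 0 elsewhere.
So Δx_S = L_SI · (+75), where L_SI = adj(I−A)_SI / det(I−A) = 0.15 / 0.3825.
Δx_S = 0.15 × (+75) / 0.3825 = 11.25 / 0.3825 ≈ 29.41.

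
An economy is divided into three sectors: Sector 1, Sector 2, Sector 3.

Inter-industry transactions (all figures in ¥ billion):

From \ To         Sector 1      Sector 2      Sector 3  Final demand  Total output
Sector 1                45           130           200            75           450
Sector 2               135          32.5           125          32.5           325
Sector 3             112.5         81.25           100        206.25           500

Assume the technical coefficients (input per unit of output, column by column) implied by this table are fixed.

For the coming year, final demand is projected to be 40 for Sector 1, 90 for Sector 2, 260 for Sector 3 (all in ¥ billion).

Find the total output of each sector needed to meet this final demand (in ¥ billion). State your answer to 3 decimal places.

Technical coefficients a_ij = z_ij / X_j:
  a_11 = 45/450 = 0.10, a_21 = 135/450 = 0.30, a_31 = 112.5/450 = 0.25
  a_12 = 130/325 = 0.40, a_22 = 32.5/325 = 0.10, a_32 = 81.25/325 = 0.25
  a_13 = 200/500 = 0.40, a_23 = 125/500 = 0.25, a_33 = 100/500 = 0.20
I − A =
  [   0.90    -0.40    -0.40]
  [  -0.30     0.90    -0.25]
  [  -0.25    -0.25     0.80]
Cofactors of I−A, C_ij = (−1)^(i+j)·(minor ij) (rows/columns in the sector order above):
  C_11 = (0.90)(0.80) − (-0.25)(-0.25) = 0.6575
  C_12 = −[(-0.30)(0.80) − (-0.25)(-0.25)] = 0.3025
  C_13 = (-0.30)(-0.25) − (0.90)(-0.25) = 0.3000
  C_21 = −[(-0.40)(0.80) − (-0.40)(-0.25)] = 0.4200
  C_22 = (0.90)(0.80) − (-0.40)(-0.25) = 0.6200
  C_23 = −[(0.90)(-0.25) − (-0.40)(-0.25)] = 0.3250
  C_31 = (-0.40)(-0.25) − (-0.40)(0.90) = 0.4600
  C_32 = −[(0.90)(-0.25) − (-0.40)(-0.30)] = 0.3450
  C_33 = (0.90)(0.90) − (-0.40)(-0.30) = 0.6900
det(I−A) = Σ_j (I−A)_1j·C_1j = (0.90)(0.6575) + (-0.40)(0.3025) + (-0.40)(0.3000) = 0.35075
adj(I−A) = Cᵀ =
  [ 0.6575   0.4200   0.4600]
  [ 0.3025   0.6200   0.3450]
  [ 0.3000   0.3250   0.6900]
(I − A)⁻¹ = adj(I−A) / det(I−A) ≈
  [   1.8746     1.1974     1.3115]
  [   0.8624     1.7676     0.9836]
  [   0.8553     0.9266     1.9672]
x = (I − A)⁻¹ d = adj(I−A)·d / det(I−A), with det(I−A) = 0.35075:
  x_1 = (0.6575·40 + 0.4200·90 + 0.4600·260) / 0.35075 = 183.70 / 0.35075 ≈ 523.735
  x_2 = (0.3025·40 + 0.6200·90 + 0.3450·260) / 0.35075 = 157.60 / 0.35075 ≈ 449.323
  x_3 = (0.3000·40 + 0.3250·90 + 0.6900·260) / 0.35075 = 220.65 / 0.35075 ≈ 629.081

x_1 = 523.735, x_2 = 449.323, x_3 = 629.081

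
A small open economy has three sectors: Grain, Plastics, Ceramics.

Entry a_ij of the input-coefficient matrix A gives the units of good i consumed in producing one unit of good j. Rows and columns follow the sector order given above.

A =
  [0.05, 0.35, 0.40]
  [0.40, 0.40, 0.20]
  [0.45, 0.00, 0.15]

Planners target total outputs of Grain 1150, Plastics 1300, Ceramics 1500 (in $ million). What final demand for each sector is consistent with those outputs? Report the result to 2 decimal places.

I − A =
  [   0.95    -0.35    -0.40]
  [  -0.40     0.60    -0.20]
  [  -0.45     0.00     0.85]
d = (I − A) x:
  d_1 = (+0.95)·1150 + (-0.35)·1300 + (-0.40)·1500 = 37.50
  d_2 = (-0.40)·1150 + (+0.60)·1300 + (-0.20)·1500 = 20.00
  d_3 = (-0.45)·1150 + (+0.00)·1300 + (+0.85)·1500 = 757.50

d_1 = 37.50, d_2 = 20.00, d_3 = 757.50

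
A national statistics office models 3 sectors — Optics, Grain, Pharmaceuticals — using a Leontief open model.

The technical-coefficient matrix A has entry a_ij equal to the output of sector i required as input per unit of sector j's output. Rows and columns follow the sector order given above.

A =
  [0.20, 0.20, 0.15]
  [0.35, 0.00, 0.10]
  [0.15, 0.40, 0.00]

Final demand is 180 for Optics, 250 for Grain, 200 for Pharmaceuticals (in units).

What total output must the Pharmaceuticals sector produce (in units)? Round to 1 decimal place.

I − A =
  [   0.80    -0.20    -0.15]
  [  -0.35     1.00    -0.10]
  [  -0.15    -0.40     1.00]
Cofactors of I−A, C_ij = (−1)^(i+j)·(minor ij) (rows/columns in the sector order above):
  C_11 = (1.00)(1.00) − (-0.10)(-0.40) = 0.9600
  C_12 = −[(-0.35)(1.00) − (-0.10)(-0.15)] = 0.3650
  C_13 = (-0.35)(-0.40) − (1.00)(-0.15) = 0.2900
  C_21 = −[(-0.20)(1.00) − (-0.15)(-0.40)] = 0.2600
  C_22 = (0.80)(1.00) − (-0.15)(-0.15) = 0.7775
  C_23 = −[(0.80)(-0.40) − (-0.20)(-0.15)] = 0.3500
  C_31 = (-0.20)(-0.10) − (-0.15)(1.00) = 0.1700
  C_32 = −[(0.80)(-0.10) − (-0.15)(-0.35)] = 0.1325
  C_33 = (0.80)(1.00) − (-0.20)(-0.35) = 0.7300
det(I−A) = Σ_j (I−A)_1j·C_1j = (0.80)(0.9600) + (-0.20)(0.3650) + (-0.15)(0.2900) = 0.6515
adj(I−A) = Cᵀ =
  [ 0.9600   0.2600   0.1700]
  [ 0.3650   0.7775   0.1325]
  [ 0.2900   0.3500   0.7300]
(I − A)⁻¹ = adj(I−A) / det(I−A) ≈
  [   1.4735     0.3991     0.2609]
  [   0.5602     1.1934     0.2034]
  [   0.4451     0.5372     1.1205]
x = (I − A)⁻¹ d = adj(I−A)·d / det(I−A), with det(I−A) = 0.6515:
  x_1 = (0.9600·180 + 0.2600·250 + 0.1700·200) / 0.6515 = 271.80 / 0.6515 ≈ 417.2
  x_2 = (0.3650·180 + 0.7775·250 + 0.1325·200) / 0.6515 = 286.575 / 0.6515 ≈ 439.9
  x_3 = (0.2900·180 + 0.3500·250 + 0.7300·200) / 0.6515 = 285.70 / 0.6515 ≈ 438.5

x_3 = 438.5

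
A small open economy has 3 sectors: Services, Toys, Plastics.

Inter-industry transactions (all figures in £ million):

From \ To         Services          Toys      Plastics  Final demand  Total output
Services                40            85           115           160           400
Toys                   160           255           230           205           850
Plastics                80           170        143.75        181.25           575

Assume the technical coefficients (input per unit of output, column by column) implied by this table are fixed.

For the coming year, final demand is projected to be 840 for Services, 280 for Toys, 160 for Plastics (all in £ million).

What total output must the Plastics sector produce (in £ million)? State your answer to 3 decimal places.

Technical coefficients a_ij = z_ij / X_j:
  a_11 = 40/400 = 0.10, a_21 = 160/400 = 0.40, a_31 = 80/400 = 0.20
  a_12 = 85/850 = 0.10, a_22 = 255/850 = 0.30, a_32 = 170/850 = 0.20
  a_13 = 115/575 = 0.20, a_23 = 230/575 = 0.40, a_33 = 143.75/575 = 0.25
I − A =
  [   0.90    -0.10    -0.20]
  [  -0.40     0.70    -0.40]
  [  -0.20    -0.20     0.75]
Cofactors of I−A, C_ij = (−1)^(i+j)·(minor ij) (rows/columns in the sector order above):
  C_11 = (0.70)(0.75) − (-0.40)(-0.20) = 0.4450
  C_12 = −[(-0.40)(0.75) − (-0.40)(-0.20)] = 0.3800
  C_13 = (-0.40)(-0.20) − (0.70)(-0.20) = 0.2200
  C_21 = −[(-0.10)(0.75) − (-0.20)(-0.20)] = 0.1150
  C_22 = (0.90)(0.75) − (-0.20)(-0.20) = 0.6350
  C_23 = −[(0.90)(-0.20) − (-0.10)(-0.20)] = 0.2000
  C_31 = (-0.10)(-0.40) − (-0.20)(0.70) = 0.1800
  C_32 = −[(0.90)(-0.40) − (-0.20)(-0.40)] = 0.4400
  C_33 = (0.90)(0.70) − (-0.10)(-0.40) = 0.5900
det(I−A) = Σ_j (I−A)_1j·C_1j = (0.90)(0.4450) + (-0.10)(0.3800) + (-0.20)(0.2200) = 0.3185
adj(I−A) = Cᵀ =
  [ 0.4450   0.1150   0.1800]
  [ 0.3800   0.6350   0.4400]
  [ 0.2200   0.2000   0.5900]
(I − A)⁻¹ = adj(I−A) / det(I−A) ≈
  [   1.3972     0.3611     0.5651]
  [   1.1931     1.9937     1.3815]
  [   0.6907     0.6279     1.8524]
x = (I − A)⁻¹ d = adj(I−A)·d / det(I−A), with det(I−A) = 0.3185:
  x_1 = (0.4450·840 + 0.1150·280 + 0.1800·160) / 0.3185 = 434.80 / 0.3185 ≈ 1365.149
  x_2 = (0.3800·840 + 0.6350·280 + 0.4400·160) / 0.3185 = 567.40 / 0.3185 ≈ 1781.476
  x_3 = (0.2200·840 + 0.2000·280 + 0.5900·160) / 0.3185 = 335.20 / 0.3185 ≈ 1052.433

x_3 = 1052.433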